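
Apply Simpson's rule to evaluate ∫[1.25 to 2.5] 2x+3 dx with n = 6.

f(x) = 2x+3
a = 1.25, b = 2.5, n = 6
h = (b - a)/n = 0.208333

Simpson's rule: (h/3)[f(x₀) + 4f(x₁) + 2f(x₂) + ... + f(xₙ)]

x_0 = 1.2500, f(x_0) = 5.500000, coefficient = 1
x_1 = 1.4583, f(x_1) = 5.916667, coefficient = 4
x_2 = 1.6667, f(x_2) = 6.333333, coefficient = 2
x_3 = 1.8750, f(x_3) = 6.750000, coefficient = 4
x_4 = 2.0833, f(x_4) = 7.166667, coefficient = 2
x_5 = 2.2917, f(x_5) = 7.583333, coefficient = 4
x_6 = 2.5000, f(x_6) = 8.000000, coefficient = 1

I ≈ (0.208333/3) × 121.500000 = 8.437500
Exact value: 8.437500
Error: 0.000000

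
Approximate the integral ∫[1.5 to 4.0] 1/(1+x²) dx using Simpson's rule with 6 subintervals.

f(x) = 1/(1+x²)
a = 1.5, b = 4.0, n = 6
h = (b - a)/n = 0.416667

Simpson's rule: (h/3)[f(x₀) + 4f(x₁) + 2f(x₂) + ... + f(xₙ)]

x_0 = 1.5000, f(x_0) = 0.307692, coefficient = 1
x_1 = 1.9167, f(x_1) = 0.213967, coefficient = 4
x_2 = 2.3333, f(x_2) = 0.155172, coefficient = 2
x_3 = 2.7500, f(x_3) = 0.116788, coefficient = 4
x_4 = 3.1667, f(x_4) = 0.090680, coefficient = 2
x_5 = 3.5833, f(x_5) = 0.072253, coefficient = 4
x_6 = 4.0000, f(x_6) = 0.058824, coefficient = 1

I ≈ (0.416667/3) × 2.470255 = 0.343091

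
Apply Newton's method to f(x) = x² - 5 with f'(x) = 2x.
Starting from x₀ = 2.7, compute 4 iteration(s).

f(x) = x² - 5
f'(x) = 2x
x₀ = 2.7

Newton-Raphson formula: x_{n+1} = x_n - f(x_n)/f'(x_n)

Iteration 1:
  f(2.700000) = 2.290000
  f'(2.700000) = 5.400000
  x_1 = 2.700000 - 2.290000/5.400000 = 2.275926
Iteration 2:
  f(2.275926) = 0.179839
  f'(2.275926) = 4.551852
  x_2 = 2.275926 - 0.179839/4.551852 = 2.236417
Iteration 3:
  f(2.236417) = 0.001561
  f'(2.236417) = 4.472834
  x_3 = 2.236417 - 0.001561/4.472834 = 2.236068
Iteration 4:
  f(2.236068) = 0.000000
  f'(2.236068) = 4.472136
  x_4 = 2.236068 - 0.000000/4.472136 = 2.236068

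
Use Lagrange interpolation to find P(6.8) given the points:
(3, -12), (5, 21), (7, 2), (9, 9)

Lagrange interpolation formula:
P(x) = Σ yᵢ × Lᵢ(x)
where Lᵢ(x) = Π_{j≠i} (x - xⱼ)/(xᵢ - xⱼ)

L_0(6.8) = (6.8 - 5)/(3 - 5) × (6.8 - 7)/(3 - 7) × (6.8 - 9)/(3 - 9) = -0.016500
L_1(6.8) = (6.8 - 3)/(5 - 3) × (6.8 - 7)/(5 - 7) × (6.8 - 9)/(5 - 9) = 0.104500
L_2(6.8) = (6.8 - 3)/(7 - 3) × (6.8 - 5)/(7 - 5) × (6.8 - 9)/(7 - 9) = 0.940500
L_3(6.8) = (6.8 - 3)/(9 - 3) × (6.8 - 5)/(9 - 5) × (6.8 - 7)/(9 - 7) = -0.028500

P(6.8) = (-12)×L_0(6.8) + 21×L_1(6.8) + 2×L_2(6.8) + 9×L_3(6.8)
P(6.8) = 4.017000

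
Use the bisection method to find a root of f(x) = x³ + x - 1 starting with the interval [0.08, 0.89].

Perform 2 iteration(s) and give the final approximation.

f(x) = x³ + x - 1
Initial interval: [0.08, 0.89]

Iteration 1:
  c_1 = (0.080000 + 0.890000)/2 = 0.485000
  f(c_1) = f(0.485000) = -0.400916
  f(a) × f(c) ≥ 0, new interval: [0.485000, 0.890000]
Iteration 2:
  c_2 = (0.485000 + 0.890000)/2 = 0.687500
  f(c_2) = f(0.687500) = 0.012451
  f(a) × f(c) < 0, new interval: [0.485000, 0.687500]

After 2 iteration(s), the approximation is c_2 = 0.687500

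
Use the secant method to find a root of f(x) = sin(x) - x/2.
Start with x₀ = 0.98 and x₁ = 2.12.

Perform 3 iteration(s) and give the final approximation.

f(x) = sin(x) - x/2
x₀ = 0.98, x₁ = 2.12

Secant formula: x_{n+1} = x_n - f(x_n)(x_n - x_{n-1})/(f(x_n) - f(x_{n-1}))

Iteration 1:
  f(0.980000) = 0.340497
  f(2.120000) = -0.207060
  x_2 = 2.120000 - (-0.207060)×(2.120000 - 0.980000)/(-0.207060 - 0.340497)
       = 1.688907
Iteration 2:
  f(2.120000) = -0.207060
  f(1.688907) = 0.148579
  x_3 = 1.688907 - 0.148579×(1.688907 - 2.120000)/(0.148579 - (-0.207060))
       = 1.869010
Iteration 3:
  f(1.688907) = 0.148579
  f(1.869010) = 0.021358
  x_4 = 1.869010 - 0.021358×(1.869010 - 1.688907)/(0.021358 - 0.148579)
       = 1.899246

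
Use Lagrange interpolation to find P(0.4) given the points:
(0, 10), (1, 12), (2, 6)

Lagrange interpolation formula:
P(x) = Σ yᵢ × Lᵢ(x)
where Lᵢ(x) = Π_{j≠i} (x - xⱼ)/(xᵢ - xⱼ)

L_0(0.4) = (0.4 - 1)/(0 - 1) × (0.4 - 2)/(0 - 2) = 0.480000
L_1(0.4) = (0.4 - 0)/(1 - 0) × (0.4 - 2)/(1 - 2) = 0.640000
L_2(0.4) = (0.4 - 0)/(2 - 0) × (0.4 - 1)/(2 - 1) = -0.120000

P(0.4) = 10×L_0(0.4) + 12×L_1(0.4) + 6×L_2(0.4)
P(0.4) = 11.760000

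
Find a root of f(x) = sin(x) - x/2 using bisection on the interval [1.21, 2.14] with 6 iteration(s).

f(x) = sin(x) - x/2
Initial interval: [1.21, 2.14]

Iteration 1:
  c_1 = (1.210000 + 2.140000)/2 = 1.675000
  f(c_1) = f(1.675000) = 0.157076
  f(a) × f(c) ≥ 0, new interval: [1.675000, 2.140000]
Iteration 2:
  c_2 = (1.675000 + 2.140000)/2 = 1.907500
  f(c_2) = f(1.907500) = -0.009901
  f(a) × f(c) < 0, new interval: [1.675000, 1.907500]
Iteration 3:
  c_3 = (1.675000 + 1.907500)/2 = 1.791250
  f(c_3) = f(1.791250) = 0.080173
  f(a) × f(c) ≥ 0, new interval: [1.791250, 1.907500]
Iteration 4:
  c_4 = (1.791250 + 1.907500)/2 = 1.849375
  f(c_4) = f(1.849375) = 0.036760
  f(a) × f(c) ≥ 0, new interval: [1.849375, 1.907500]
Iteration 5:
  c_5 = (1.849375 + 1.907500)/2 = 1.878438
  f(c_5) = f(1.878438) = 0.013832
  f(a) × f(c) ≥ 0, new interval: [1.878438, 1.907500]
Iteration 6:
  c_6 = (1.878438 + 1.907500)/2 = 1.892969
  f(c_6) = f(1.892969) = 0.002065
  f(a) × f(c) ≥ 0, new interval: [1.892969, 1.907500]

After 6 iteration(s), the approximation is c_6 = 1.892969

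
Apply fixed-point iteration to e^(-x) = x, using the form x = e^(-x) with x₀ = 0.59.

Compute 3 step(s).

Equation: e^(-x) = x
Fixed-point form: x = e^(-x)
x₀ = 0.59

x_1 = g(0.590000) = 0.554327
x_2 = g(0.554327) = 0.574459
x_3 = g(0.574459) = 0.563010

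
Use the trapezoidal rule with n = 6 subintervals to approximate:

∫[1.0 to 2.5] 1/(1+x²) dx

f(x) = 1/(1+x²)
a = 1.0, b = 2.5, n = 6
h = (b - a)/n = 0.250000

Trapezoidal rule: (h/2)[f(x₀) + 2f(x₁) + 2f(x₂) + ... + f(xₙ)]

x_0 = 1.0000, f(x_0) = 0.500000, coefficient = 1
x_1 = 1.2500, f(x_1) = 0.390244, coefficient = 2
x_2 = 1.5000, f(x_2) = 0.307692, coefficient = 2
x_3 = 1.7500, f(x_3) = 0.246154, coefficient = 2
x_4 = 2.0000, f(x_4) = 0.200000, coefficient = 2
x_5 = 2.2500, f(x_5) = 0.164948, coefficient = 2
x_6 = 2.5000, f(x_6) = 0.137931, coefficient = 1

I ≈ (0.250000/2) × 3.256008 = 0.407001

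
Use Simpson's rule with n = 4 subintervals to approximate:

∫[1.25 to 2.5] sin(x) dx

f(x) = sin(x)
a = 1.25, b = 2.5, n = 4
h = (b - a)/n = 0.312500

Simpson's rule: (h/3)[f(x₀) + 4f(x₁) + 2f(x₂) + ... + f(xₙ)]

x_0 = 1.2500, f(x_0) = 0.948985, coefficient = 1
x_1 = 1.5625, f(x_1) = 0.999966, coefficient = 4
x_2 = 1.8750, f(x_2) = 0.954086, coefficient = 2
x_3 = 2.1875, f(x_3) = 0.815789, coefficient = 4
x_4 = 2.5000, f(x_4) = 0.598472, coefficient = 1

I ≈ (0.312500/3) × 10.718648 = 1.116526
Exact value: 1.116466
Error: 0.000060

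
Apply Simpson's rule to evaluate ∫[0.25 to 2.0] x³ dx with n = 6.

f(x) = x³
a = 0.25, b = 2.0, n = 6
h = (b - a)/n = 0.291667

Simpson's rule: (h/3)[f(x₀) + 4f(x₁) + 2f(x₂) + ... + f(xₙ)]

x_0 = 0.2500, f(x_0) = 0.015625, coefficient = 1
x_1 = 0.5417, f(x_1) = 0.158927, coefficient = 4
x_2 = 0.8333, f(x_2) = 0.578704, coefficient = 2
x_3 = 1.1250, f(x_3) = 1.423828, coefficient = 4
x_4 = 1.4167, f(x_4) = 2.843171, coefficient = 2
x_5 = 1.7083, f(x_5) = 4.985605, coefficient = 4
x_6 = 2.0000, f(x_6) = 8.000000, coefficient = 1

I ≈ (0.291667/3) × 41.132813 = 3.999023
Exact value: 3.999023
Error: 0.000000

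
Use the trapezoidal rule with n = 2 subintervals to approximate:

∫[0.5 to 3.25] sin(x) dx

f(x) = sin(x)
a = 0.5, b = 3.25, n = 2
h = (b - a)/n = 1.375000

Trapezoidal rule: (h/2)[f(x₀) + 2f(x₁) + 2f(x₂) + ... + f(xₙ)]

x_0 = 0.5000, f(x_0) = 0.479426, coefficient = 1
x_1 = 1.8750, f(x_1) = 0.954086, coefficient = 2
x_2 = 3.2500, f(x_2) = -0.108195, coefficient = 1

I ≈ (1.375000/2) × 2.279402 = 1.567089
Exact value: 1.871712
Error: 0.304623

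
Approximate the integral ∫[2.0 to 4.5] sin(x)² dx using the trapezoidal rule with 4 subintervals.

f(x) = sin(x)²
a = 2.0, b = 4.5, n = 4
h = (b - a)/n = 0.625000

Trapezoidal rule: (h/2)[f(x₀) + 2f(x₁) + 2f(x₂) + ... + f(xₙ)]

x_0 = 2.0000, f(x_0) = 0.826822, coefficient = 1
x_1 = 2.6250, f(x_1) = 0.243957, coefficient = 2
x_2 = 3.2500, f(x_2) = 0.011706, coefficient = 2
x_3 = 3.8750, f(x_3) = 0.448103, coefficient = 2
x_4 = 4.5000, f(x_4) = 0.955565, coefficient = 1

I ≈ (0.625000/2) × 3.189919 = 0.996850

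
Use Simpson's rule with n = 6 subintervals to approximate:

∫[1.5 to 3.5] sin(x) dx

f(x) = sin(x)
a = 1.5, b = 3.5, n = 6
h = (b - a)/n = 0.333333

Simpson's rule: (h/3)[f(x₀) + 4f(x₁) + 2f(x₂) + ... + f(xₙ)]

x_0 = 1.5000, f(x_0) = 0.997495, coefficient = 1
x_1 = 1.8333, f(x_1) = 0.965735, coefficient = 4
x_2 = 2.1667, f(x_2) = 0.827660, coefficient = 2
x_3 = 2.5000, f(x_3) = 0.598472, coefficient = 4
x_4 = 2.8333, f(x_4) = 0.303400, coefficient = 2
x_5 = 3.1667, f(x_5) = -0.025071, coefficient = 4
x_6 = 3.5000, f(x_6) = -0.350783, coefficient = 1

I ≈ (0.333333/3) × 9.065375 = 1.007264
Exact value: 1.007194
Error: 0.000070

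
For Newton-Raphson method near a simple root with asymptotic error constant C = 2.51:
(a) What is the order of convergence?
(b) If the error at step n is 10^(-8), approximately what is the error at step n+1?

(a) Newton-Raphson has quadratic (order 2) convergence near simple roots.
    This means |e_{n+1}| ≈ C|e_n|².

(b) With |e_n| = 10^(-8) and C = 2.51:
    |e_{n+1}| ≈ 2.51 × (10^(-8))² = 2.51 × 10^(-16)

(a) 2 (quadratic); (b) |e_{n+1}| ≈ 2.510e-16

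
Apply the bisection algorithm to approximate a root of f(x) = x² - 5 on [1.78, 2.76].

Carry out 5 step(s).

f(x) = x² - 5
Initial interval: [1.78, 2.76]

Iteration 1:
  c_1 = (1.780000 + 2.760000)/2 = 2.270000
  f(c_1) = f(2.270000) = 0.152900
  f(a) × f(c) < 0, new interval: [1.780000, 2.270000]
Iteration 2:
  c_2 = (1.780000 + 2.270000)/2 = 2.025000
  f(c_2) = f(2.025000) = -0.899375
  f(a) × f(c) ≥ 0, new interval: [2.025000, 2.270000]
Iteration 3:
  c_3 = (2.025000 + 2.270000)/2 = 2.147500
  f(c_3) = f(2.147500) = -0.388244
  f(a) × f(c) ≥ 0, new interval: [2.147500, 2.270000]
Iteration 4:
  c_4 = (2.147500 + 2.270000)/2 = 2.208750
  f(c_4) = f(2.208750) = -0.121423
  f(a) × f(c) ≥ 0, new interval: [2.208750, 2.270000]
Iteration 5:
  c_5 = (2.208750 + 2.270000)/2 = 2.239375
  f(c_5) = f(2.239375) = 0.014800
  f(a) × f(c) < 0, new interval: [2.208750, 2.239375]

After 5 iteration(s), the approximation is c_5 = 2.239375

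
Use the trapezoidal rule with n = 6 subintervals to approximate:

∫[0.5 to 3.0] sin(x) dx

f(x) = sin(x)
a = 0.5, b = 3.0, n = 6
h = (b - a)/n = 0.416667

Trapezoidal rule: (h/2)[f(x₀) + 2f(x₁) + 2f(x₂) + ... + f(xₙ)]

x_0 = 0.5000, f(x_0) = 0.479426, coefficient = 1
x_1 = 0.9167, f(x_1) = 0.793578, coefficient = 2
x_2 = 1.3333, f(x_2) = 0.971938, coefficient = 2
x_3 = 1.7500, f(x_3) = 0.983986, coefficient = 2
x_4 = 2.1667, f(x_4) = 0.827660, coefficient = 2
x_5 = 2.5833, f(x_5) = 0.529711, coefficient = 2
x_6 = 3.0000, f(x_6) = 0.141120, coefficient = 1

I ≈ (0.416667/2) × 8.834291 = 1.840477
Exact value: 1.867575
Error: 0.027098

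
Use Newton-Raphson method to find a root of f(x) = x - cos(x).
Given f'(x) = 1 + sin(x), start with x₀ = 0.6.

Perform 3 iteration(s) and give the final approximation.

f(x) = x - cos(x)
f'(x) = 1 + sin(x)
x₀ = 0.6

Newton-Raphson formula: x_{n+1} = x_n - f(x_n)/f'(x_n)

Iteration 1:
  f(0.600000) = -0.225336
  f'(0.600000) = 1.564642
  x_1 = 0.600000 - (-0.225336)/1.564642 = 0.744017
Iteration 2:
  f(0.744017) = 0.008264
  f'(0.744017) = 1.677249
  x_2 = 0.744017 - 0.008264/1.677249 = 0.739090
Iteration 3:
  f(0.739090) = 0.000009
  f'(0.739090) = 1.673616
  x_3 = 0.739090 - 0.000009/1.673616 = 0.739085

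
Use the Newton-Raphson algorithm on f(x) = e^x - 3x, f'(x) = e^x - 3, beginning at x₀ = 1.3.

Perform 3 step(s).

f(x) = e^x - 3x
f'(x) = e^x - 3
x₀ = 1.3

Newton-Raphson formula: x_{n+1} = x_n - f(x_n)/f'(x_n)

Iteration 1:
  f(1.300000) = -0.230703
  f'(1.300000) = 0.669297
  x_1 = 1.300000 - (-0.230703)/0.669297 = 1.644695
Iteration 2:
  f(1.644695) = 0.245345
  f'(1.644695) = 2.179431
  x_2 = 1.644695 - 0.245345/2.179431 = 1.532122
Iteration 3:
  f(1.532122) = 0.031621
  f'(1.532122) = 1.627987
  x_3 = 1.532122 - 0.031621/1.627987 = 1.512699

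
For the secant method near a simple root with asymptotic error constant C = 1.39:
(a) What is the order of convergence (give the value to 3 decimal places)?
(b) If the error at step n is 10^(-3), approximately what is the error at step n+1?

(a) Secant method has superlinear convergence with order φ = (1+√5)/2 ≈ 1.618.
    This means |e_{n+1}| ≈ C|e_n|^1.618.

(b) With |e_n| = 10^(-3) and C = 1.39:
    |e_{n+1}| ≈ 1.39 × (10^(-3))^1.618 = 1.39 × 10^(-4.85)

(a) ≈ 1.618 (golden ratio); (b) |e_{n+1}| ≈ 1.945e-05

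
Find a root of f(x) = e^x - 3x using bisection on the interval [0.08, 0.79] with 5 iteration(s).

f(x) = e^x - 3x
Initial interval: [0.08, 0.79]

Iteration 1:
  c_1 = (0.080000 + 0.790000)/2 = 0.435000
  f(c_1) = f(0.435000) = 0.239963
  f(a) × f(c) ≥ 0, new interval: [0.435000, 0.790000]
Iteration 2:
  c_2 = (0.435000 + 0.790000)/2 = 0.612500
  f(c_2) = f(0.612500) = 0.007538
  f(a) × f(c) ≥ 0, new interval: [0.612500, 0.790000]
Iteration 3:
  c_3 = (0.612500 + 0.790000)/2 = 0.701250
  f(c_3) = f(0.701250) = -0.087479
  f(a) × f(c) < 0, new interval: [0.612500, 0.701250]
Iteration 4:
  c_4 = (0.612500 + 0.701250)/2 = 0.656875
  f(c_4) = f(0.656875) = -0.041869
  f(a) × f(c) < 0, new interval: [0.612500, 0.656875]
Iteration 5:
  c_5 = (0.612500 + 0.656875)/2 = 0.634688
  f(c_5) = f(0.634688) = -0.017630
  f(a) × f(c) < 0, new interval: [0.612500, 0.634688]

After 5 iteration(s), the approximation is c_5 = 0.634688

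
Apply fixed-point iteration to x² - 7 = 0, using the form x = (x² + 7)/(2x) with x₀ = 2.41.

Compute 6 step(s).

Equation: x² - 7 = 0
Fixed-point form: x = (x² + 7)/(2x)
x₀ = 2.41

x_1 = g(2.410000) = 2.657282
x_2 = g(2.657282) = 2.645776
x_3 = g(2.645776) = 2.645751
x_4 = g(2.645751) = 2.645751
x_5 = g(2.645751) = 2.645751
x_6 = g(2.645751) = 2.645751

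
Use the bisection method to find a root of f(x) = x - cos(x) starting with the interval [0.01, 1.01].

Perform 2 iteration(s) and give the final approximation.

f(x) = x - cos(x)
Initial interval: [0.01, 1.01]

Iteration 1:
  c_1 = (0.010000 + 1.010000)/2 = 0.510000
  f(c_1) = f(0.510000) = -0.362745
  f(a) × f(c) ≥ 0, new interval: [0.510000, 1.010000]
Iteration 2:
  c_2 = (0.510000 + 1.010000)/2 = 0.760000
  f(c_2) = f(0.760000) = 0.035164
  f(a) × f(c) < 0, new interval: [0.510000, 0.760000]

After 2 iteration(s), the approximation is c_2 = 0.760000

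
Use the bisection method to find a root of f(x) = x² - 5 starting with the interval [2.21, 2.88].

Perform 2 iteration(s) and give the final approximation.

f(x) = x² - 5
Initial interval: [2.21, 2.88]

Iteration 1:
  c_1 = (2.210000 + 2.880000)/2 = 2.545000
  f(c_1) = f(2.545000) = 1.477025
  f(a) × f(c) < 0, new interval: [2.210000, 2.545000]
Iteration 2:
  c_2 = (2.210000 + 2.545000)/2 = 2.377500
  f(c_2) = f(2.377500) = 0.652506
  f(a) × f(c) < 0, new interval: [2.210000, 2.377500]

After 2 iteration(s), the approximation is c_2 = 2.377500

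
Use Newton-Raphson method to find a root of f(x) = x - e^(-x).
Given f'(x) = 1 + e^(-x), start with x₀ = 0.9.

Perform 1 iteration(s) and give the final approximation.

f(x) = x - e^(-x)
f'(x) = 1 + e^(-x)
x₀ = 0.9

Newton-Raphson formula: x_{n+1} = x_n - f(x_n)/f'(x_n)

Iteration 1:
  f(0.900000) = 0.493430
  f'(0.900000) = 1.406570
  x_1 = 0.900000 - 0.493430/1.406570 = 0.549196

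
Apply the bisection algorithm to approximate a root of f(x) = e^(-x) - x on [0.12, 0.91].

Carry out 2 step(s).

f(x) = e^(-x) - x
Initial interval: [0.12, 0.91]

Iteration 1:
  c_1 = (0.120000 + 0.910000)/2 = 0.515000
  f(c_1) = f(0.515000) = 0.082501
  f(a) × f(c) ≥ 0, new interval: [0.515000, 0.910000]
Iteration 2:
  c_2 = (0.515000 + 0.910000)/2 = 0.712500
  f(c_2) = f(0.712500) = -0.222083
  f(a) × f(c) < 0, new interval: [0.515000, 0.712500]

After 2 iteration(s), the approximation is c_2 = 0.712500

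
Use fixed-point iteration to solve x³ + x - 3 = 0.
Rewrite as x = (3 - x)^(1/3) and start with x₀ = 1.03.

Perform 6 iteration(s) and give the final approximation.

Equation: x³ + x - 3 = 0
Fixed-point form: x = (3 - x)^(1/3)
x₀ = 1.03

x_1 = g(1.030000) = 1.253590
x_2 = g(1.253590) = 1.204247
x_3 = g(1.204247) = 1.215483
x_4 = g(1.215483) = 1.212943
x_5 = g(1.212943) = 1.213518
x_6 = g(1.213518) = 1.213388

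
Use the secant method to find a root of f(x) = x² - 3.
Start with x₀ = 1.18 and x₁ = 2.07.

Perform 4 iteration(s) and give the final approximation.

f(x) = x² - 3
x₀ = 1.18, x₁ = 2.07

Secant formula: x_{n+1} = x_n - f(x_n)(x_n - x_{n-1})/(f(x_n) - f(x_{n-1}))

Iteration 1:
  f(1.180000) = -1.607600
  f(2.070000) = 1.284900
  x_2 = 2.070000 - 1.284900×(2.070000 - 1.180000)/(1.284900 - (-1.607600))
       = 1.674646
Iteration 2:
  f(2.070000) = 1.284900
  f(1.674646) = -0.195560
  x_3 = 1.674646 - (-0.195560)×(1.674646 - 2.070000)/(-0.195560 - 1.284900)
       = 1.726870
Iteration 3:
  f(1.674646) = -0.195560
  f(1.726870) = -0.017920
  x_4 = 1.726870 - (-0.017920)×(1.726870 - 1.674646)/(-0.017920 - (-0.195560))
       = 1.732138
Iteration 4:
  f(1.726870) = -0.017920
  f(1.732138) = 0.000303
  x_5 = 1.732138 - 0.000303×(1.732138 - 1.726870)/(0.000303 - (-0.017920))
       = 1.732051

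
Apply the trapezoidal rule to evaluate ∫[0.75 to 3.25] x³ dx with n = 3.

f(x) = x³
a = 0.75, b = 3.25, n = 3
h = (b - a)/n = 0.833333

Trapezoidal rule: (h/2)[f(x₀) + 2f(x₁) + 2f(x₂) + ... + f(xₙ)]

x_0 = 0.7500, f(x_0) = 0.421875, coefficient = 1
x_1 = 1.5833, f(x_1) = 3.969329, coefficient = 2
x_2 = 2.4167, f(x_2) = 14.114005, coefficient = 2
x_3 = 3.2500, f(x_3) = 34.328125, coefficient = 1

I ≈ (0.833333/2) × 70.916667 = 29.548611
Exact value: 27.812500
Error: 1.736111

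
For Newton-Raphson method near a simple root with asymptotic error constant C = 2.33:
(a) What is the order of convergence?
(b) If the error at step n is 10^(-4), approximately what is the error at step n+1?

(a) Newton-Raphson has quadratic (order 2) convergence near simple roots.
    This means |e_{n+1}| ≈ C|e_n|².

(b) With |e_n| = 10^(-4) and C = 2.33:
    |e_{n+1}| ≈ 2.33 × (10^(-4))² = 2.33 × 10^(-8)

(a) 2 (quadratic); (b) |e_{n+1}| ≈ 2.330e-08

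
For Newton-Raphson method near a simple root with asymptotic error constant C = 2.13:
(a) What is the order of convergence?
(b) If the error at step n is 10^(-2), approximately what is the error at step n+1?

(a) Newton-Raphson has quadratic (order 2) convergence near simple roots.
    This means |e_{n+1}| ≈ C|e_n|².

(b) With |e_n| = 10^(-2) and C = 2.13:
    |e_{n+1}| ≈ 2.13 × (10^(-2))² = 2.13 × 10^(-4)

(a) 2 (quadratic); (b) |e_{n+1}| ≈ 2.130e-04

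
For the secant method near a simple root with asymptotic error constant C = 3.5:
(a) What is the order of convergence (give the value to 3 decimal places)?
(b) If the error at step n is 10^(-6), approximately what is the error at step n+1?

(a) Secant method has superlinear convergence with order φ = (1+√5)/2 ≈ 1.618.
    This means |e_{n+1}| ≈ C|e_n|^1.618.

(b) With |e_n| = 10^(-6) and C = 3.5:
    |e_{n+1}| ≈ 3.5 × (10^(-6))^1.618 = 3.5 × 10^(-9.71)

(a) ≈ 1.618 (golden ratio); (b) |e_{n+1}| ≈ 6.853e-10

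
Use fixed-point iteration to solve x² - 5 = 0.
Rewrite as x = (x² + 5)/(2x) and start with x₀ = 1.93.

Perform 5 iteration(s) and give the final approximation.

Equation: x² - 5 = 0
Fixed-point form: x = (x² + 5)/(2x)
x₀ = 1.93

x_1 = g(1.930000) = 2.260337
x_2 = g(2.260337) = 2.236198
x_3 = g(2.236198) = 2.236068
x_4 = g(2.236068) = 2.236068
x_5 = g(2.236068) = 2.236068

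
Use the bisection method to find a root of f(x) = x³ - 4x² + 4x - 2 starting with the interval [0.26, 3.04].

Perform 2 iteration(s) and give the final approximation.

f(x) = x³ - 4x² + 4x - 2
Initial interval: [0.26, 3.04]

Iteration 1:
  c_1 = (0.260000 + 3.040000)/2 = 1.650000
  f(c_1) = f(1.650000) = -1.797875
  f(a) × f(c) ≥ 0, new interval: [1.650000, 3.040000]
Iteration 2:
  c_2 = (1.650000 + 3.040000)/2 = 2.345000
  f(c_2) = f(2.345000) = -1.720886
  f(a) × f(c) ≥ 0, new interval: [2.345000, 3.040000]

After 2 iteration(s), the approximation is c_2 = 2.345000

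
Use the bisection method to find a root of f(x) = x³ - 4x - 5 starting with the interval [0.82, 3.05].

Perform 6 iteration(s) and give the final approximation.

f(x) = x³ - 4x - 5
Initial interval: [0.82, 3.05]

Iteration 1:
  c_1 = (0.820000 + 3.050000)/2 = 1.935000
  f(c_1) = f(1.935000) = -5.494925
  f(a) × f(c) ≥ 0, new interval: [1.935000, 3.050000]
Iteration 2:
  c_2 = (1.935000 + 3.050000)/2 = 2.492500
  f(c_2) = f(2.492500) = 0.514796
  f(a) × f(c) < 0, new interval: [1.935000, 2.492500]
Iteration 3:
  c_3 = (1.935000 + 2.492500)/2 = 2.213750
  f(c_3) = f(2.213750) = -3.006100
  f(a) × f(c) ≥ 0, new interval: [2.213750, 2.492500]
Iteration 4:
  c_4 = (2.213750 + 2.492500)/2 = 2.353125
  f(c_4) = f(2.353125) = -1.382783
  f(a) × f(c) ≥ 0, new interval: [2.353125, 2.492500]
Iteration 5:
  c_5 = (2.353125 + 2.492500)/2 = 2.422812
  f(c_5) = f(2.422812) = -0.469291
  f(a) × f(c) ≥ 0, new interval: [2.422812, 2.492500]
Iteration 6:
  c_6 = (2.422812 + 2.492500)/2 = 2.457656
  f(c_6) = f(2.457656) = 0.013801
  f(a) × f(c) < 0, new interval: [2.422812, 2.457656]

After 6 iteration(s), the approximation is c_6 = 2.457656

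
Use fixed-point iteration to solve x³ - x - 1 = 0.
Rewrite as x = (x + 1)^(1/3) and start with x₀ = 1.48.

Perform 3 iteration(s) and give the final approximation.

Equation: x³ - x - 1 = 0
Fixed-point form: x = (x + 1)^(1/3)
x₀ = 1.48

x_1 = g(1.480000) = 1.353580
x_2 = g(1.353580) = 1.330178
x_3 = g(1.330178) = 1.325754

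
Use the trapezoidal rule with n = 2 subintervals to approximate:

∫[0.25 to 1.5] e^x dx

f(x) = e^x
a = 0.25, b = 1.5, n = 2
h = (b - a)/n = 0.625000

Trapezoidal rule: (h/2)[f(x₀) + 2f(x₁) + 2f(x₂) + ... + f(xₙ)]

x_0 = 0.2500, f(x_0) = 1.284025, coefficient = 1
x_1 = 0.8750, f(x_1) = 2.398875, coefficient = 2
x_2 = 1.5000, f(x_2) = 4.481689, coefficient = 1

I ≈ (0.625000/2) × 10.563465 = 3.301083
Exact value: 3.197664
Error: 0.103419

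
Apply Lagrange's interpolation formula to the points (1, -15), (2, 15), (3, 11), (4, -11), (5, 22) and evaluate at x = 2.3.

Lagrange interpolation formula:
P(x) = Σ yᵢ × Lᵢ(x)
where Lᵢ(x) = Π_{j≠i} (x - xⱼ)/(xᵢ - xⱼ)

L_0(2.3) = (2.3 - 2)/(1 - 2) × (2.3 - 3)/(1 - 3) × (2.3 - 4)/(1 - 4) × (2.3 - 5)/(1 - 5) = -0.040162
L_1(2.3) = (2.3 - 1)/(2 - 1) × (2.3 - 3)/(2 - 3) × (2.3 - 4)/(2 - 4) × (2.3 - 5)/(2 - 5) = 0.696150
L_2(2.3) = (2.3 - 1)/(3 - 1) × (2.3 - 2)/(3 - 2) × (2.3 - 4)/(3 - 4) × (2.3 - 5)/(3 - 5) = 0.447525
L_3(2.3) = (2.3 - 1)/(4 - 1) × (2.3 - 2)/(4 - 2) × (2.3 - 3)/(4 - 3) × (2.3 - 5)/(4 - 5) = -0.122850
L_4(2.3) = (2.3 - 1)/(5 - 1) × (2.3 - 2)/(5 - 2) × (2.3 - 3)/(5 - 3) × (2.3 - 4)/(5 - 4) = 0.019337

P(2.3) = (-15)×L_0(2.3) + 15×L_1(2.3) + 11×L_2(2.3) + (-11)×L_3(2.3) + 22×L_4(2.3)
P(2.3) = 17.744238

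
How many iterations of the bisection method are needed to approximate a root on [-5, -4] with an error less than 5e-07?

We need (b-a)/2^n ≤ 5e-07
(-4 - (-5))/2^n ≤ 5e-07
1/2^n ≤ 5e-07
2^n ≥ 2000000
n ≥ log₂(2000000) = 20.93
n ≥ 21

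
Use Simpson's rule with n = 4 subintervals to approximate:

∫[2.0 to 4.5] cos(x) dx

f(x) = cos(x)
a = 2.0, b = 4.5, n = 4
h = (b - a)/n = 0.625000

Simpson's rule: (h/3)[f(x₀) + 4f(x₁) + 2f(x₂) + ... + f(xₙ)]

x_0 = 2.0000, f(x_0) = -0.416147, coefficient = 1
x_1 = 2.6250, f(x_1) = -0.869507, coefficient = 4
x_2 = 3.2500, f(x_2) = -0.994130, coefficient = 2
x_3 = 3.8750, f(x_3) = -0.742898, coefficient = 4
x_4 = 4.5000, f(x_4) = -0.210796, coefficient = 1

I ≈ (0.625000/3) × -9.064822 = -1.888505
Exact value: -1.886828
Error: 0.001677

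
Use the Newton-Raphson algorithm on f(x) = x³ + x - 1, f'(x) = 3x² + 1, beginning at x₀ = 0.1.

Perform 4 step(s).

f(x) = x³ + x - 1
f'(x) = 3x² + 1
x₀ = 0.1

Newton-Raphson formula: x_{n+1} = x_n - f(x_n)/f'(x_n)

Iteration 1:
  f(0.100000) = -0.899000
  f'(0.100000) = 1.030000
  x_1 = 0.100000 - (-0.899000)/1.030000 = 0.972816
Iteration 2:
  f(0.972816) = 0.893459
  f'(0.972816) = 3.839110
  x_2 = 0.972816 - 0.893459/3.839110 = 0.740090
Iteration 3:
  f(0.740090) = 0.145462
  f'(0.740090) = 2.643200
  x_3 = 0.740090 - 0.145462/2.643200 = 0.685058
Iteration 4:
  f(0.685058) = 0.006558
  f'(0.685058) = 2.407911
  x_4 = 0.685058 - 0.006558/2.407911 = 0.682334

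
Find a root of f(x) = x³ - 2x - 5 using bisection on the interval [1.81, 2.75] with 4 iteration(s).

f(x) = x³ - 2x - 5
Initial interval: [1.81, 2.75]

Iteration 1:
  c_1 = (1.810000 + 2.750000)/2 = 2.280000
  f(c_1) = f(2.280000) = 2.292352
  f(a) × f(c) < 0, new interval: [1.810000, 2.280000]
Iteration 2:
  c_2 = (1.810000 + 2.280000)/2 = 2.045000
  f(c_2) = f(2.045000) = -0.537759
  f(a) × f(c) ≥ 0, new interval: [2.045000, 2.280000]
Iteration 3:
  c_3 = (2.045000 + 2.280000)/2 = 2.162500
  f(c_3) = f(2.162500) = 0.787729
  f(a) × f(c) < 0, new interval: [2.045000, 2.162500]
Iteration 4:
  c_4 = (2.045000 + 2.162500)/2 = 2.103750
  f(c_4) = f(2.103750) = 0.103201
  f(a) × f(c) < 0, new interval: [2.045000, 2.103750]

After 4 iteration(s), the approximation is c_4 = 2.103750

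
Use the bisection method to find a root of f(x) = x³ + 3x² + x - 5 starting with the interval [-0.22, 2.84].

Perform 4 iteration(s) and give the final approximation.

f(x) = x³ + 3x² + x - 5
Initial interval: [-0.22, 2.84]

Iteration 1:
  c_1 = (-0.220000 + 2.840000)/2 = 1.310000
  f(c_1) = f(1.310000) = 3.706391
  f(a) × f(c) < 0, new interval: [-0.220000, 1.310000]
Iteration 2:
  c_2 = (-0.220000 + 1.310000)/2 = 0.545000
  f(c_2) = f(0.545000) = -3.402046
  f(a) × f(c) ≥ 0, new interval: [0.545000, 1.310000]
Iteration 3:
  c_3 = (0.545000 + 1.310000)/2 = 0.927500
  f(c_3) = f(0.927500) = -0.693844
  f(a) × f(c) ≥ 0, new interval: [0.927500, 1.310000]
Iteration 4:
  c_4 = (0.927500 + 1.310000)/2 = 1.118750
  f(c_4) = f(1.118750) = 1.273784
  f(a) × f(c) < 0, new interval: [0.927500, 1.118750]

After 4 iteration(s), the approximation is c_4 = 1.118750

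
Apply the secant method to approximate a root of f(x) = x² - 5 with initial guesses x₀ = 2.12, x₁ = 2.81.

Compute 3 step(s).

f(x) = x² - 5
x₀ = 2.12, x₁ = 2.81

Secant formula: x_{n+1} = x_n - f(x_n)(x_n - x_{n-1})/(f(x_n) - f(x_{n-1}))

Iteration 1:
  f(2.120000) = -0.505600
  f(2.810000) = 2.896100
  x_2 = 2.810000 - 2.896100×(2.810000 - 2.120000)/(2.896100 - (-0.505600))
       = 2.222556
Iteration 2:
  f(2.810000) = 2.896100
  f(2.222556) = -0.060246
  x_3 = 2.222556 - (-0.060246)×(2.222556 - 2.810000)/(-0.060246 - 2.896100)
       = 2.234527
Iteration 3:
  f(2.222556) = -0.060246
  f(2.234527) = -0.006889
  x_4 = 2.234527 - (-0.006889)×(2.234527 - 2.222556)/(-0.006889 - (-0.060246))
       = 2.236073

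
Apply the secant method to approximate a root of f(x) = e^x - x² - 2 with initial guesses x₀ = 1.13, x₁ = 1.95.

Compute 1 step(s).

f(x) = e^x - x² - 2
x₀ = 1.13, x₁ = 1.95

Secant formula: x_{n+1} = x_n - f(x_n)(x_n - x_{n-1})/(f(x_n) - f(x_{n-1}))

Iteration 1:
  f(1.130000) = -0.181243
  f(1.950000) = 1.226188
  x_2 = 1.950000 - 1.226188×(1.950000 - 1.130000)/(1.226188 - (-0.181243))
       = 1.235596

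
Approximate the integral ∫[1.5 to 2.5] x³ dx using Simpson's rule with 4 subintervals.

f(x) = x³
a = 1.5, b = 2.5, n = 4
h = (b - a)/n = 0.250000

Simpson's rule: (h/3)[f(x₀) + 4f(x₁) + 2f(x₂) + ... + f(xₙ)]

x_0 = 1.5000, f(x_0) = 3.375000, coefficient = 1
x_1 = 1.7500, f(x_1) = 5.359375, coefficient = 4
x_2 = 2.0000, f(x_2) = 8.000000, coefficient = 2
x_3 = 2.2500, f(x_3) = 11.390625, coefficient = 4
x_4 = 2.5000, f(x_4) = 15.625000, coefficient = 1

I ≈ (0.250000/3) × 102.000000 = 8.500000
Exact value: 8.500000
Error: 0.000000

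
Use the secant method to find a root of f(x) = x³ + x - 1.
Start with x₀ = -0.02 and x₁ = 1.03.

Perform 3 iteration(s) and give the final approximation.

f(x) = x³ + x - 1
x₀ = -0.02, x₁ = 1.03

Secant formula: x_{n+1} = x_n - f(x_n)(x_n - x_{n-1})/(f(x_n) - f(x_{n-1}))

Iteration 1:
  f(-0.020000) = -1.020008
  f(1.030000) = 1.122727
  x_2 = 1.030000 - 1.122727×(1.030000 - (-0.020000))/(1.122727 - (-1.020008))
       = 0.479832
Iteration 2:
  f(1.030000) = 1.122727
  f(0.479832) = -0.409691
  x_3 = 0.479832 - (-0.409691)×(0.479832 - 1.030000)/(-0.409691 - 1.122727)
       = 0.626919
Iteration 3:
  f(0.479832) = -0.409691
  f(0.626919) = -0.126684
  x_4 = 0.626919 - (-0.126684)×(0.626919 - 0.479832)/(-0.126684 - (-0.409691))
       = 0.692760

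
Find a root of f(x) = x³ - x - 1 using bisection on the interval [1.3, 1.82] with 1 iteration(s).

f(x) = x³ - x - 1
Initial interval: [1.3, 1.82]

Iteration 1:
  c_1 = (1.300000 + 1.820000)/2 = 1.560000
  f(c_1) = f(1.560000) = 1.236416
  f(a) × f(c) < 0, new interval: [1.300000, 1.560000]

After 1 iteration(s), the approximation is c_1 = 1.560000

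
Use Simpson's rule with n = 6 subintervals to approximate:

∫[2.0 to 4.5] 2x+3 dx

f(x) = 2x+3
a = 2.0, b = 4.5, n = 6
h = (b - a)/n = 0.416667

Simpson's rule: (h/3)[f(x₀) + 4f(x₁) + 2f(x₂) + ... + f(xₙ)]

x_0 = 2.0000, f(x_0) = 7.000000, coefficient = 1
x_1 = 2.4167, f(x_1) = 7.833333, coefficient = 4
x_2 = 2.8333, f(x_2) = 8.666667, coefficient = 2
x_3 = 3.2500, f(x_3) = 9.500000, coefficient = 4
x_4 = 3.6667, f(x_4) = 10.333333, coefficient = 2
x_5 = 4.0833, f(x_5) = 11.166667, coefficient = 4
x_6 = 4.5000, f(x_6) = 12.000000, coefficient = 1

I ≈ (0.416667/3) × 171.000000 = 23.750000
Exact value: 23.750000
Error: 0.000000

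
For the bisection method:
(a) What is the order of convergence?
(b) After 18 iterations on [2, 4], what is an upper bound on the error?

(a) Bisection has linear (order 1) convergence; the error is halved each step.

(b) Error bound = (b-a)/2^n = (4 - 2)/2^{18}
    = 2/2^{18}

(a) 1 (linear); (b) error ≤ 7.63e-06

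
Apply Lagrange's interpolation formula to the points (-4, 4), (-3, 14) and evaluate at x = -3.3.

Lagrange interpolation formula:
P(x) = Σ yᵢ × Lᵢ(x)
where Lᵢ(x) = Π_{j≠i} (x - xⱼ)/(xᵢ - xⱼ)

L_0(-3.3) = (-3.3 - (-3))/(-4 - (-3)) = 0.300000
L_1(-3.3) = (-3.3 - (-4))/(-3 - (-4)) = 0.700000

P(-3.3) = 4×L_0(-3.3) + 14×L_1(-3.3)
P(-3.3) = 11.000000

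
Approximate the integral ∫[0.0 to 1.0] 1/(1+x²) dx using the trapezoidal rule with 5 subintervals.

f(x) = 1/(1+x²)
a = 0.0, b = 1.0, n = 5
h = (b - a)/n = 0.200000

Trapezoidal rule: (h/2)[f(x₀) + 2f(x₁) + 2f(x₂) + ... + f(xₙ)]

x_0 = 0.0000, f(x_0) = 1.000000, coefficient = 1
x_1 = 0.2000, f(x_1) = 0.961538, coefficient = 2
x_2 = 0.4000, f(x_2) = 0.862069, coefficient = 2
x_3 = 0.6000, f(x_3) = 0.735294, coefficient = 2
x_4 = 0.8000, f(x_4) = 0.609756, coefficient = 2
x_5 = 1.0000, f(x_5) = 0.500000, coefficient = 1

I ≈ (0.200000/2) × 7.837315 = 0.783732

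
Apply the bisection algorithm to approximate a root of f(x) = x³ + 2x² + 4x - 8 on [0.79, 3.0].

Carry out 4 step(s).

f(x) = x³ + 2x² + 4x - 8
Initial interval: [0.79, 3.0]

Iteration 1:
  c_1 = (0.790000 + 3.000000)/2 = 1.895000
  f(c_1) = f(1.895000) = 13.567042
  f(a) × f(c) < 0, new interval: [0.790000, 1.895000]
Iteration 2:
  c_2 = (0.790000 + 1.895000)/2 = 1.342500
  f(c_2) = f(1.342500) = 3.394209
  f(a) × f(c) < 0, new interval: [0.790000, 1.342500]
Iteration 3:
  c_3 = (0.790000 + 1.342500)/2 = 1.066250
  f(c_3) = f(1.066250) = -0.249014
  f(a) × f(c) ≥ 0, new interval: [1.066250, 1.342500]
Iteration 4:
  c_4 = (1.066250 + 1.342500)/2 = 1.204375
  f(c_4) = f(1.204375) = 1.465507
  f(a) × f(c) < 0, new interval: [1.066250, 1.204375]

After 4 iteration(s), the approximation is c_4 = 1.204375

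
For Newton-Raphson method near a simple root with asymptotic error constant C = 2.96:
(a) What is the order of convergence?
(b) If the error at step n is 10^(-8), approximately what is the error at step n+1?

(a) Newton-Raphson has quadratic (order 2) convergence near simple roots.
    This means |e_{n+1}| ≈ C|e_n|².

(b) With |e_n| = 10^(-8) and C = 2.96:
    |e_{n+1}| ≈ 2.96 × (10^(-8))² = 2.96 × 10^(-16)

(a) 2 (quadratic); (b) |e_{n+1}| ≈ 2.960e-16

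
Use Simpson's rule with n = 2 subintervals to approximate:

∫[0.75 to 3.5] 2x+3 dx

f(x) = 2x+3
a = 0.75, b = 3.5, n = 2
h = (b - a)/n = 1.375000

Simpson's rule: (h/3)[f(x₀) + 4f(x₁) + 2f(x₂) + ... + f(xₙ)]

x_0 = 0.7500, f(x_0) = 4.500000, coefficient = 1
x_1 = 2.1250, f(x_1) = 7.250000, coefficient = 4
x_2 = 3.5000, f(x_2) = 10.000000, coefficient = 1

I ≈ (1.375000/3) × 43.500000 = 19.937500
Exact value: 19.937500
Error: 0.000000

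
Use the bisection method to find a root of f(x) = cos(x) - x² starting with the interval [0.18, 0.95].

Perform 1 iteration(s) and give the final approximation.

f(x) = cos(x) - x²
Initial interval: [0.18, 0.95]

Iteration 1:
  c_1 = (0.180000 + 0.950000)/2 = 0.565000
  f(c_1) = f(0.565000) = 0.525364
  f(a) × f(c) ≥ 0, new interval: [0.565000, 0.950000]

After 1 iteration(s), the approximation is c_1 = 0.565000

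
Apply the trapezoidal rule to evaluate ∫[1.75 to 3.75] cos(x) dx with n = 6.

f(x) = cos(x)
a = 1.75, b = 3.75, n = 6
h = (b - a)/n = 0.333333

Trapezoidal rule: (h/2)[f(x₀) + 2f(x₁) + 2f(x₂) + ... + f(xₙ)]

x_0 = 1.7500, f(x_0) = -0.178246, coefficient = 1
x_1 = 2.0833, f(x_1) = -0.490390, coefficient = 2
x_2 = 2.4167, f(x_2) = -0.748549, coefficient = 2
x_3 = 2.7500, f(x_3) = -0.924302, coefficient = 2
x_4 = 3.0833, f(x_4) = -0.998303, coefficient = 2
x_5 = 3.4167, f(x_5) = -0.962405, coefficient = 2
x_6 = 3.7500, f(x_6) = -0.820559, coefficient = 1

I ≈ (0.333333/2) × -9.246704 = -1.541117
Exact value: -1.555547
Error: 0.014430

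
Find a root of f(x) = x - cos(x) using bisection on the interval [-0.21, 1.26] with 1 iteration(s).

f(x) = x - cos(x)
Initial interval: [-0.21, 1.26]

Iteration 1:
  c_1 = (-0.210000 + 1.260000)/2 = 0.525000
  f(c_1) = f(0.525000) = -0.340324
  f(a) × f(c) ≥ 0, new interval: [0.525000, 1.260000]

After 1 iteration(s), the approximation is c_1 = 0.525000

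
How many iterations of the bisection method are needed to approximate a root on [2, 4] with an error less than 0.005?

We need (b-a)/2^n ≤ 0.005
(4 - 2)/2^n ≤ 0.005
2/2^n ≤ 0.005
2^n ≥ 400
n ≥ log₂(400) = 8.64
n ≥ 9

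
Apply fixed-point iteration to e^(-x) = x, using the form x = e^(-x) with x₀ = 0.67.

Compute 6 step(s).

Equation: e^(-x) = x
Fixed-point form: x = e^(-x)
x₀ = 0.67

x_1 = g(0.670000) = 0.511709
x_2 = g(0.511709) = 0.599470
x_3 = g(0.599470) = 0.549102
x_4 = g(0.549102) = 0.577468
x_5 = g(0.577468) = 0.561318
x_6 = g(0.561318) = 0.570457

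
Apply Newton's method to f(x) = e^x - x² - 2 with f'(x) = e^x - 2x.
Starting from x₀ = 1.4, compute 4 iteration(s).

f(x) = e^x - x² - 2
f'(x) = e^x - 2x
x₀ = 1.4

Newton-Raphson formula: x_{n+1} = x_n - f(x_n)/f'(x_n)

Iteration 1:
  f(1.400000) = 0.095200
  f'(1.400000) = 1.255200
  x_1 = 1.400000 - 0.095200/1.255200 = 1.324156
Iteration 2:
  f(1.324156) = 0.005622
  f'(1.324156) = 1.110699
  x_2 = 1.324156 - 0.005622/1.110699 = 1.319094
Iteration 3:
  f(1.319094) = 0.000022
  f'(1.319094) = 1.101843
  x_3 = 1.319094 - 0.000022/1.101843 = 1.319074
Iteration 4:
  f(1.319074) = 0.000000
  f'(1.319074) = 1.101808
  x_4 = 1.319074 - 0.000000/1.101808 = 1.319074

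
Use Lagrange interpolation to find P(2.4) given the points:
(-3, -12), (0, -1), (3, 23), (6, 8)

Lagrange interpolation formula:
P(x) = Σ yᵢ × Lᵢ(x)
where Lᵢ(x) = Π_{j≠i} (x - xⱼ)/(xᵢ - xⱼ)

L_0(2.4) = (2.4 - 0)/(-3 - 0) × (2.4 - 3)/(-3 - 3) × (2.4 - 6)/(-3 - 6) = -0.032000
L_1(2.4) = (2.4 - (-3))/(0 - (-3)) × (2.4 - 3)/(0 - 3) × (2.4 - 6)/(0 - 6) = 0.216000
L_2(2.4) = (2.4 - (-3))/(3 - (-3)) × (2.4 - 0)/(3 - 0) × (2.4 - 6)/(3 - 6) = 0.864000
L_3(2.4) = (2.4 - (-3))/(6 - (-3)) × (2.4 - 0)/(6 - 0) × (2.4 - 3)/(6 - 3) = -0.048000

P(2.4) = (-12)×L_0(2.4) + (-1)×L_1(2.4) + 23×L_2(2.4) + 8×L_3(2.4)
P(2.4) = 19.656000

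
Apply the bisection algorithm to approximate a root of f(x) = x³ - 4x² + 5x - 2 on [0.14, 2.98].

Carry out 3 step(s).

f(x) = x³ - 4x² + 5x - 2
Initial interval: [0.14, 2.98]

Iteration 1:
  c_1 = (0.140000 + 2.980000)/2 = 1.560000
  f(c_1) = f(1.560000) = -0.137984
  f(a) × f(c) ≥ 0, new interval: [1.560000, 2.980000]
Iteration 2:
  c_2 = (1.560000 + 2.980000)/2 = 2.270000
  f(c_2) = f(2.270000) = 0.435483
  f(a) × f(c) < 0, new interval: [1.560000, 2.270000]
Iteration 3:
  c_3 = (1.560000 + 2.270000)/2 = 1.915000
  f(c_3) = f(1.915000) = -0.071164
  f(a) × f(c) ≥ 0, new interval: [1.915000, 2.270000]

After 3 iteration(s), the approximation is c_3 = 1.915000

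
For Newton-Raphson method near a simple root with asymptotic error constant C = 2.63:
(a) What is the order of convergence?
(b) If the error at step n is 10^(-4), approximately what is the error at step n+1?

(a) Newton-Raphson has quadratic (order 2) convergence near simple roots.
    This means |e_{n+1}| ≈ C|e_n|².

(b) With |e_n| = 10^(-4) and C = 2.63:
    |e_{n+1}| ≈ 2.63 × (10^(-4))² = 2.63 × 10^(-8)

(a) 2 (quadratic); (b) |e_{n+1}| ≈ 2.630e-08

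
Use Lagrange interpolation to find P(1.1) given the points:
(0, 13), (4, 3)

Lagrange interpolation formula:
P(x) = Σ yᵢ × Lᵢ(x)
where Lᵢ(x) = Π_{j≠i} (x - xⱼ)/(xᵢ - xⱼ)

L_0(1.1) = (1.1 - 4)/(0 - 4) = 0.725000
L_1(1.1) = (1.1 - 0)/(4 - 0) = 0.275000

P(1.1) = 13×L_0(1.1) + 3×L_1(1.1)
P(1.1) = 10.250000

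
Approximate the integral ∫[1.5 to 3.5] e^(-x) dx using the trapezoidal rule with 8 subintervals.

f(x) = e^(-x)
a = 1.5, b = 3.5, n = 8
h = (b - a)/n = 0.250000

Trapezoidal rule: (h/2)[f(x₀) + 2f(x₁) + 2f(x₂) + ... + f(xₙ)]

x_0 = 1.5000, f(x_0) = 0.223130, coefficient = 1
x_1 = 1.7500, f(x_1) = 0.173774, coefficient = 2
x_2 = 2.0000, f(x_2) = 0.135335, coefficient = 2
x_3 = 2.2500, f(x_3) = 0.105399, coefficient = 2
x_4 = 2.5000, f(x_4) = 0.082085, coefficient = 2
x_5 = 2.7500, f(x_5) = 0.063928, coefficient = 2
x_6 = 3.0000, f(x_6) = 0.049787, coefficient = 2
x_7 = 3.2500, f(x_7) = 0.038774, coefficient = 2
x_8 = 3.5000, f(x_8) = 0.030197, coefficient = 1

I ≈ (0.250000/2) × 1.551493 = 0.193937
Exact value: 0.192933
Error: 0.001004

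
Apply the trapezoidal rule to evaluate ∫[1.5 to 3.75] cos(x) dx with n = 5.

f(x) = cos(x)
a = 1.5, b = 3.75, n = 5
h = (b - a)/n = 0.450000

Trapezoidal rule: (h/2)[f(x₀) + 2f(x₁) + 2f(x₂) + ... + f(xₙ)]

x_0 = 1.5000, f(x_0) = 0.070737, coefficient = 1
x_1 = 1.9500, f(x_1) = -0.370181, coefficient = 2
x_2 = 2.4000, f(x_2) = -0.737394, coefficient = 2
x_3 = 2.8500, f(x_3) = -0.957787, coefficient = 2
x_4 = 3.3000, f(x_4) = -0.987480, coefficient = 2
x_5 = 3.7500, f(x_5) = -0.820559, coefficient = 1

I ≈ (0.450000/2) × -6.855505 = -1.542489
Exact value: -1.569056
Error: 0.026568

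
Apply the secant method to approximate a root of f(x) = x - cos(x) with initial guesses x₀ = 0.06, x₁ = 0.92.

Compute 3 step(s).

f(x) = x - cos(x)
x₀ = 0.06, x₁ = 0.92

Secant formula: x_{n+1} = x_n - f(x_n)(x_n - x_{n-1})/(f(x_n) - f(x_{n-1}))

Iteration 1:
  f(0.060000) = -0.938201
  f(0.920000) = 0.314180
  x_2 = 0.920000 - 0.314180×(0.920000 - 0.060000)/(0.314180 - (-0.938201))
       = 0.704255
Iteration 2:
  f(0.920000) = 0.314180
  f(0.704255) = -0.057839
  x_3 = 0.704255 - (-0.057839)×(0.704255 - 0.920000)/(-0.057839 - 0.314180)
       = 0.737798
Iteration 3:
  f(0.704255) = -0.057839
  f(0.737798) = -0.002154
  x_4 = 0.737798 - (-0.002154)×(0.737798 - 0.704255)/(-0.002154 - (-0.057839))
       = 0.739095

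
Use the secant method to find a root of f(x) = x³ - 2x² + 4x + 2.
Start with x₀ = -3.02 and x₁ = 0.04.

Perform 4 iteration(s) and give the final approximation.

f(x) = x³ - 2x² + 4x + 2
x₀ = -3.02, x₁ = 0.04

Secant formula: x_{n+1} = x_n - f(x_n)(x_n - x_{n-1})/(f(x_n) - f(x_{n-1}))

Iteration 1:
  f(-3.020000) = -55.864408
  f(0.040000) = 2.156864
  x_2 = 0.040000 - 2.156864×(0.040000 - (-3.020000))/(2.156864 - (-55.864408))
       = -0.073751
Iteration 2:
  f(0.040000) = 2.156864
  f(-0.073751) = 1.693714
  x_3 = -0.073751 - 1.693714×(-0.073751 - 0.040000)/(1.693714 - 2.156864)
       = -0.489735
Iteration 3:
  f(-0.073751) = 1.693714
  f(-0.489735) = -0.556078
  x_4 = -0.489735 - (-0.556078)×(-0.489735 - (-0.073751))/(-0.556078 - 1.693714)
       = -0.386917
Iteration 4:
  f(-0.489735) = -0.556078
  f(-0.386917) = 0.095000
  x_5 = -0.386917 - 0.095000×(-0.386917 - (-0.489735))/(0.095000 - (-0.556078))
       = -0.401919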